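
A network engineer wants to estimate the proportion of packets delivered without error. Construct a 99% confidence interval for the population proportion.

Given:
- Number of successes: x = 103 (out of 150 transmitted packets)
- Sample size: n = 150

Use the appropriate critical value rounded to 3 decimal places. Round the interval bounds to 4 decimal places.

Sample proportion: p̂ = 103/150 = 0.686667

Check conditions for normal approximation:
  np̂ = 103 ≥ 10 ✓
  n(1-p̂) = 47 ≥ 10 ✓

The sample is large enough, so use a z-interval (normal approximation) for the proportion.

For 99% confidence, z* = 2.576 (from standard normal table)

Standard error: SE = √(p̂(1-p̂)/n) = √(0.686667×0.313333/150) = 0.03787308

Margin of error: E = z* × SE = 2.576 × 0.03787308 = 0.097561

Z-interval: p̂ ± E = 0.686667 ± 0.097561 = (0.589106, 0.784228)

Rounded to 4 decimal places:

(0.5891, 0.7842)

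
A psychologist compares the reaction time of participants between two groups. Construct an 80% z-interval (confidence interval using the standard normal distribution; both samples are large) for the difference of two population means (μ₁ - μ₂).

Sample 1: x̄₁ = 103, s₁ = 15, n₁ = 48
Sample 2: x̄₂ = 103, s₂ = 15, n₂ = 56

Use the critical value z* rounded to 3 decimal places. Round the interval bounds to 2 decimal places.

Both samples are large (n₁ = 48 ≥ 30, n₂ = 56 ≥ 30), so a z-interval for the difference of means applies.

Point estimate: x̄₁ - x̄₂ = 103 - 103 = 0

Standard error: SE = √(s₁²/n₁ + s₂²/n₂)
= √(15²/48 + 15²/56)
= √(4.687500 + 4.017857)
= 2.950484

For 80% confidence, z* = 1.282 (from standard normal table)
Margin of error: E = z* × SE = 1.282 × 2.950484 = 3.7825

Z-interval: (x̄₁ - x̄₂) ± E = 0 ± 3.7825 = (-3.7825, 3.7825)

Rounded to 2 decimal places:

(-3.78, 3.78)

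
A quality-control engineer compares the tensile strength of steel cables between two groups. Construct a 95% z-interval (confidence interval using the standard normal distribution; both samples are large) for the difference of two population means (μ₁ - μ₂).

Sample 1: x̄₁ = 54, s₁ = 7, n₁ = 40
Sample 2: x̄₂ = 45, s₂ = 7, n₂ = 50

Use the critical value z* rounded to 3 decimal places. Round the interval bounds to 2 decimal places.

Both samples are large (n₁ = 40 ≥ 30, n₂ = 50 ≥ 30), so a z-interval for the difference of means applies.

Point estimate: x̄₁ - x̄₂ = 54 - 45 = 9

Standard error: SE = √(s₁²/n₁ + s₂²/n₂)
= √(7²/40 + 7²/50)
= √(1.225000 + 0.980000)
= 1.484924

For 95% confidence, z* = 1.96 (from standard normal table)
Margin of error: E = z* × SE = 1.96 × 1.484924 = 2.9105

Z-interval: (x̄₁ - x̄₂) ± E = 9 ± 2.9105 = (6.0895, 11.9105)

Rounded to 2 decimal places:

(6.09, 11.91)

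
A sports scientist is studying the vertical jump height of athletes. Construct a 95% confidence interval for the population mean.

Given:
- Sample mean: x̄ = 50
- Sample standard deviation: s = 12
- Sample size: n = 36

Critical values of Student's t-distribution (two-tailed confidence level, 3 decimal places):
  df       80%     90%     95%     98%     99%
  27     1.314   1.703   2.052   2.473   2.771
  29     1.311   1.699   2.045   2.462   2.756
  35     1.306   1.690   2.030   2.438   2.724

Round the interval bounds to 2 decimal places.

The population standard deviation σ is unknown (only the sample standard deviation s is given), so use a t-interval with df = n - 1 = 36 - 1 = 35.

For 95% confidence with df = 35, t* = 2.030 (from t-table)

Standard error: SE = s/√n = 12/√36 = 2.000000

Margin of error: E = t* × SE = 2.030 × 2.000000 = 4.0600

T-interval: x̄ ± E = 50 ± 4.0600 = (45.9400, 54.0600)

Rounded to 2 decimal places:

(45.94, 54.06)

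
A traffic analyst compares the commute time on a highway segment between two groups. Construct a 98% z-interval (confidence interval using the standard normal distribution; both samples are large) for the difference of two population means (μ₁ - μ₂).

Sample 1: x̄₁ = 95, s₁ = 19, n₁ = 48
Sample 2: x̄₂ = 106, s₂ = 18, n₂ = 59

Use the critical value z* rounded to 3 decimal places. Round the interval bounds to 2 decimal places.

Both samples are large (n₁ = 48 ≥ 30, n₂ = 59 ≥ 30), so a z-interval for the difference of means applies.

Point estimate: x̄₁ - x̄₂ = 95 - 106 = -11

Standard error: SE = √(s₁²/n₁ + s₂²/n₂)
= √(19²/48 + 18²/59)
= √(7.520833 + 5.491525)
= 3.607265

For 98% confidence, z* = 2.326 (from standard normal table)
Margin of error: E = z* × SE = 2.326 × 3.607265 = 8.3905

Z-interval: (x̄₁ - x̄₂) ± E = -11 ± 8.3905 = (-19.3905, -2.6095)

Rounded to 2 decimal places:

(-19.39, -2.61)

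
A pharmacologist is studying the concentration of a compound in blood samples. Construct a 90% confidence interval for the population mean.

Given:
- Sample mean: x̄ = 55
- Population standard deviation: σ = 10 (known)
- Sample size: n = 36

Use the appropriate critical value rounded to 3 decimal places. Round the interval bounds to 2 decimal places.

The population standard deviation σ is known, so use a z-interval (standard normal critical value).

For 90% confidence, z* = 1.645 (from standard normal table)

Standard error: SE = σ/√n = 10/√36 = 1.666667

Margin of error: E = z* × SE = 1.645 × 1.666667 = 2.7417

Z-interval: x̄ ± E = 55 ± 2.7417 = (52.2583, 57.7417)

Rounded to 2 decimal places:

(52.26, 57.74)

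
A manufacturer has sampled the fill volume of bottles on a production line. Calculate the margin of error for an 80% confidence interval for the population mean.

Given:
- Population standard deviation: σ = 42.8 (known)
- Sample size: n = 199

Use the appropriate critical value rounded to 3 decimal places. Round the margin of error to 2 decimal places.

The population standard deviation σ is known, so use the z-interval margin of error formula.

For 80% confidence, z* = 1.282 (from standard normal table)

Margin of error formula for z-interval: E = z* × σ/√n

E = 1.282 × 42.8/√199
  = 1.282 × 3.034012
  = 3.8896

Rounded to 2 decimal places:

3.89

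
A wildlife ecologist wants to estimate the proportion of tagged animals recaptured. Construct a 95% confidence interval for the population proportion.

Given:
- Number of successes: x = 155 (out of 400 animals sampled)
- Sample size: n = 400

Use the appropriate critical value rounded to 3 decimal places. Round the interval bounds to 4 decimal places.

Sample proportion: p̂ = 155/400 = 0.387500

Check conditions for normal approximation:
  np̂ = 155 ≥ 10 ✓
  n(1-p̂) = 245 ≥ 10 ✓

The sample is large enough, so use a z-interval (normal approximation) for the proportion.

For 95% confidence, z* = 1.96 (from standard normal table)

Standard error: SE = √(p̂(1-p̂)/n) = √(0.387500×0.612500/400) = 0.02435897

Margin of error: E = z* × SE = 1.96 × 0.02435897 = 0.047744

Z-interval: p̂ ± E = 0.387500 ± 0.047744 = (0.339756, 0.435244)

Rounded to 4 decimal places:

(0.3398, 0.4352)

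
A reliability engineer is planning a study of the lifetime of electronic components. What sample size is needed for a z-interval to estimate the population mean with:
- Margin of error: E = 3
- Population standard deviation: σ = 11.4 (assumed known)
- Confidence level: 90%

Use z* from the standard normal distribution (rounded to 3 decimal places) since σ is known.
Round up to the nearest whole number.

Using z* since population σ is known (z-interval formula).

For 90% confidence, z* = 1.645 (from standard normal table)

Sample size formula for z-interval: n = (z*σ/E)²

n = (1.645 × 11.4 / 3)²
  = (6.251000)²
  = 39.0750

Round up to the nearest whole number: n = 40

40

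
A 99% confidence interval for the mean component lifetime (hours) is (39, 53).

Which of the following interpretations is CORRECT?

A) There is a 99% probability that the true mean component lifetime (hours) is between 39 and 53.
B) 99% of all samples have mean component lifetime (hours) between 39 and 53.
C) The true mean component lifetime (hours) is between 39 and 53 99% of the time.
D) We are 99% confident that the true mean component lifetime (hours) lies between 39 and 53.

A confidence interval represents our confidence in the procedure, not a probability statement about the parameter.

Key concept: If we repeated this sampling process many times and computed a 99% CI each time, about 99% of those intervals would contain the true population parameter.

For this specific interval (39, 53):
- Midpoint (point estimate): 46
- Margin of error: 7

The correct interpretation is the one stating confidence that the true parameter lies in the interval — option D.

D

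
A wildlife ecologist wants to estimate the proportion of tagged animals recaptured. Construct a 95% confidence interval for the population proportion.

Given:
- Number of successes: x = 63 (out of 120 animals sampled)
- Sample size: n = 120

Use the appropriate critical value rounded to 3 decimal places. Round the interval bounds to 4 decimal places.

Sample proportion: p̂ = 63/120 = 0.525000

Check conditions for normal approximation:
  np̂ = 63 ≥ 10 ✓
  n(1-p̂) = 57 ≥ 10 ✓

The sample is large enough, so use a z-interval (normal approximation) for the proportion.

For 95% confidence, z* = 1.96 (from standard normal table)

Standard error: SE = √(p̂(1-p̂)/n) = √(0.525000×0.475000/120) = 0.04558646

Margin of error: E = z* × SE = 1.96 × 0.04558646 = 0.089349

Z-interval: p̂ ± E = 0.525000 ± 0.089349 = (0.435651, 0.614349)

Rounded to 4 decimal places:

(0.4357, 0.6143)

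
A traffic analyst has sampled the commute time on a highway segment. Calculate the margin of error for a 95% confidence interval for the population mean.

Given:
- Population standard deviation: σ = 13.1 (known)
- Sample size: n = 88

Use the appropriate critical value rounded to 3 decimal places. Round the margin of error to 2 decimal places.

The population standard deviation σ is known, so use the z-interval margin of error formula.

For 95% confidence, z* = 1.96 (from standard normal table)

Margin of error formula for z-interval: E = z* × σ/√n

E = 1.96 × 13.1/√88
  = 1.96 × 1.396465
  = 2.7371

Rounded to 2 decimal places:

2.74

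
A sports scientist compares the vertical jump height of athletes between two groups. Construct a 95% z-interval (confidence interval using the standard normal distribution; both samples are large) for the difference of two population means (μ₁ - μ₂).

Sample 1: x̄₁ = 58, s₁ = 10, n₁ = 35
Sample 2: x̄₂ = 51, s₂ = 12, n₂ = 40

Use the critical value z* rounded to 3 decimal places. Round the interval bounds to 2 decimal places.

Both samples are large (n₁ = 35 ≥ 30, n₂ = 40 ≥ 30), so a z-interval for the difference of means applies.

Point estimate: x̄₁ - x̄₂ = 58 - 51 = 7

Standard error: SE = √(s₁²/n₁ + s₂²/n₂)
= √(10²/35 + 12²/40)
= √(2.857143 + 3.600000)
= 2.541091

For 95% confidence, z* = 1.96 (from standard normal table)
Margin of error: E = z* × SE = 1.96 × 2.541091 = 4.9805

Z-interval: (x̄₁ - x̄₂) ± E = 7 ± 4.9805 = (2.0195, 11.9805)

Rounded to 2 decimal places:

(2.02, 11.98)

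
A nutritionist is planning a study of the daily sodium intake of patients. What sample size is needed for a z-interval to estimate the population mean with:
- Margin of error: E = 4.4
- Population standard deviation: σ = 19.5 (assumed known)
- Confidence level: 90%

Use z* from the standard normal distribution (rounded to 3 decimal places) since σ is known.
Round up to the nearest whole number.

Using z* since population σ is known (z-interval formula).

For 90% confidence, z* = 1.645 (from standard normal table)

Sample size formula for z-interval: n = (z*σ/E)²

n = (1.645 × 19.5 / 4.4)²
  = (7.290341)²
  = 53.1491

Round up to the nearest whole number: n = 54

54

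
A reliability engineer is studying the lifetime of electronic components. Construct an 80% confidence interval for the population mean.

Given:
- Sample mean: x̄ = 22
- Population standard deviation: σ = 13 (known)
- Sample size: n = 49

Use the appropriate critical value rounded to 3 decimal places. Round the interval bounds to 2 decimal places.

The population standard deviation σ is known, so use a z-interval (standard normal critical value).

For 80% confidence, z* = 1.282 (from standard normal table)

Standard error: SE = σ/√n = 13/√49 = 1.857143

Margin of error: E = z* × SE = 1.282 × 1.857143 = 2.3809

Z-interval: x̄ ± E = 22 ± 2.3809 = (19.6191, 24.3809)

Rounded to 2 decimal places:

(19.62, 24.38)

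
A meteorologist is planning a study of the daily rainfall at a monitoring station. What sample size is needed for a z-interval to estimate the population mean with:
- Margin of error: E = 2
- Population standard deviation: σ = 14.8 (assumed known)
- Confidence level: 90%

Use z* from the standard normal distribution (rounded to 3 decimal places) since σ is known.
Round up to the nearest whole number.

Using z* since population σ is known (z-interval formula).

For 90% confidence, z* = 1.645 (from standard normal table)

Sample size formula for z-interval: n = (z*σ/E)²

n = (1.645 × 14.8 / 2)²
  = (12.173000)²
  = 148.1819

Round up to the nearest whole number: n = 149

149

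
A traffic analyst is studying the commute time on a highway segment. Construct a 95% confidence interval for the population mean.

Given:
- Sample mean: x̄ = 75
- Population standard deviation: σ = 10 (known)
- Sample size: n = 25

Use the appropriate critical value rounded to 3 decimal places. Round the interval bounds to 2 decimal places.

The population standard deviation σ is known, so use a z-interval (standard normal critical value).

For 95% confidence, z* = 1.96 (from standard normal table)

Standard error: SE = σ/√n = 10/√25 = 2.000000

Margin of error: E = z* × SE = 1.96 × 2.000000 = 3.9200

Z-interval: x̄ ± E = 75 ± 3.9200 = (71.0800, 78.9200)

Rounded to 2 decimal places:

(71.08, 78.92)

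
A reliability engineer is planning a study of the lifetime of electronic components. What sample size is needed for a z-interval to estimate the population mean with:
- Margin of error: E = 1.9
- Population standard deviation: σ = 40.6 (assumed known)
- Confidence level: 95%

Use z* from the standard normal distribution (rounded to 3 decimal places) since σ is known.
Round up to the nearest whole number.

Using z* since population σ is known (z-interval formula).

For 95% confidence, z* = 1.96 (from standard normal table)

Sample size formula for z-interval: n = (z*σ/E)²

n = (1.96 × 40.6 / 1.9)²
  = (41.882105)²
  = 1754.1107

Round up to the nearest whole number: n = 1755

1755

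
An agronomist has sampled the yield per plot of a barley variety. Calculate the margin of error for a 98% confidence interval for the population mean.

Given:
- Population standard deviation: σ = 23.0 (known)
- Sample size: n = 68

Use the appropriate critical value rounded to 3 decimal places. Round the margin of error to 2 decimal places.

The population standard deviation σ is known, so use the z-interval margin of error formula.

For 98% confidence, z* = 2.326 (from standard normal table)

Margin of error formula for z-interval: E = z* × σ/√n

E = 2.326 × 23.0/√68
  = 2.326 × 2.789160
  = 6.4876

Rounded to 2 decimal places:

6.49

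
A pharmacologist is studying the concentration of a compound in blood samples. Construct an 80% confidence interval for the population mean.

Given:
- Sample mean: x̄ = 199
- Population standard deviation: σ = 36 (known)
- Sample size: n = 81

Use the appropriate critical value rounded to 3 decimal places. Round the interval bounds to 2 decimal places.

The population standard deviation σ is known, so use a z-interval (standard normal critical value).

For 80% confidence, z* = 1.282 (from standard normal table)

Standard error: SE = σ/√n = 36/√81 = 4.000000

Margin of error: E = z* × SE = 1.282 × 4.000000 = 5.1280

Z-interval: x̄ ± E = 199 ± 5.1280 = (193.8720, 204.1280)

Rounded to 2 decimal places:

(193.87, 204.13)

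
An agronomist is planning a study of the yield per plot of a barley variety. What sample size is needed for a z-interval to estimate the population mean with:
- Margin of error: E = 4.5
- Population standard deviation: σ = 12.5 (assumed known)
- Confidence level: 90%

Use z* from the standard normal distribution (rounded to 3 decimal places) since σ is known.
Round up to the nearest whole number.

Using z* since population σ is known (z-interval formula).

For 90% confidence, z* = 1.645 (from standard normal table)

Sample size formula for z-interval: n = (z*σ/E)²

n = (1.645 × 12.5 / 4.5)²
  = (4.569444)²
  = 20.8798

Round up to the nearest whole number: n = 21

21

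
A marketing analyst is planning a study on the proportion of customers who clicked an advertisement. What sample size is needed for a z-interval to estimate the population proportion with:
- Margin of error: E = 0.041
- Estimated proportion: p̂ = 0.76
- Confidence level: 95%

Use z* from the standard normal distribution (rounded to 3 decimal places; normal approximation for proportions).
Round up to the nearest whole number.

Using z* for proportion z-interval (normal approximation).

For 95% confidence, z* = 1.96 (from standard normal table)

Sample size formula for proportion z-interval: n = z*²p̂(1-p̂)/E²

n = 1.96² × 0.76 × 0.24 / 0.041²
  = 3.8416 × 0.1824 / 0.001681
  = 416.8399

Round up to the nearest whole number: n = 417

417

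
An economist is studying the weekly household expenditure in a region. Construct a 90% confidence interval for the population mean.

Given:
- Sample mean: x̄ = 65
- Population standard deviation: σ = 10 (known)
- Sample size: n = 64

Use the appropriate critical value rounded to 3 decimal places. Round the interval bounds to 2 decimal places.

The population standard deviation σ is known, so use a z-interval (standard normal critical value).

For 90% confidence, z* = 1.645 (from standard normal table)

Standard error: SE = σ/√n = 10/√64 = 1.250000

Margin of error: E = z* × SE = 1.645 × 1.250000 = 2.0562

Z-interval: x̄ ± E = 65 ± 2.0562 = (62.9438, 67.0563)

Rounded to 2 decimal places:

(62.94, 67.06)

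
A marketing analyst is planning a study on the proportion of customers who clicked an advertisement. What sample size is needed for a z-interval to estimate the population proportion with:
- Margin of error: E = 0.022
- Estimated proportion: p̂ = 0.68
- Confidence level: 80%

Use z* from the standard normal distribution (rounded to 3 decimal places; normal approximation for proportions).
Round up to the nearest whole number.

Using z* for proportion z-interval (normal approximation).

For 80% confidence, z* = 1.282 (from standard normal table)

Sample size formula for proportion z-interval: n = z*²p̂(1-p̂)/E²

n = 1.282² × 0.68 × 0.32 / 0.022²
  = 1.643524 × 0.2176 / 0.000484
  = 738.9067

Round up to the nearest whole number: n = 739

739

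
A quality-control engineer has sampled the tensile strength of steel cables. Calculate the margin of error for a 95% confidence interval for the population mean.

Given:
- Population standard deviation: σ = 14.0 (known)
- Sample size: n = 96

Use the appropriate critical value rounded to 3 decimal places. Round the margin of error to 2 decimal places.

The population standard deviation σ is known, so use the z-interval margin of error formula.

For 95% confidence, z* = 1.96 (from standard normal table)

Margin of error formula for z-interval: E = z* × σ/√n

E = 1.96 × 14.0/√96
  = 1.96 × 1.428869
  = 2.8006

Rounded to 2 decimal places:

2.80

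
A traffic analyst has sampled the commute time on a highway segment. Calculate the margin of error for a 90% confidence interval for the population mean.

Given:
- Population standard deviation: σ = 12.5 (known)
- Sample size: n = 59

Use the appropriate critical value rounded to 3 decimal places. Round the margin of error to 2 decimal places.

The population standard deviation σ is known, so use the z-interval margin of error formula.

For 90% confidence, z* = 1.645 (from standard normal table)

Margin of error formula for z-interval: E = z* × σ/√n

E = 1.645 × 12.5/√59
  = 1.645 × 1.627361
  = 2.6770

Rounded to 2 decimal places:

2.68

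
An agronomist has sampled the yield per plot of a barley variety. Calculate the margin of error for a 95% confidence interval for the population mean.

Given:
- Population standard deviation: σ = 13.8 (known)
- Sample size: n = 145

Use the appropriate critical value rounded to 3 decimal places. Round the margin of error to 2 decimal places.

The population standard deviation σ is known, so use the z-interval margin of error formula.

For 95% confidence, z* = 1.96 (from standard normal table)

Margin of error formula for z-interval: E = z* × σ/√n

E = 1.96 × 13.8/√145
  = 1.96 × 1.146028
  = 2.2462

Rounded to 2 decimal places:

2.25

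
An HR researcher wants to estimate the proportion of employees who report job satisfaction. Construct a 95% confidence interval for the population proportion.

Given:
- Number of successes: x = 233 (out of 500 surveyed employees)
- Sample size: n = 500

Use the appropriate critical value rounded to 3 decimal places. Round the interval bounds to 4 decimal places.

Sample proportion: p̂ = 233/500 = 0.466000

Check conditions for normal approximation:
  np̂ = 233 ≥ 10 ✓
  n(1-p̂) = 267 ≥ 10 ✓

The sample is large enough, so use a z-interval (normal approximation) for the proportion.

For 95% confidence, z* = 1.96 (from standard normal table)

Standard error: SE = √(p̂(1-p̂)/n) = √(0.466000×0.534000/500) = 0.02230892

Margin of error: E = z* × SE = 1.96 × 0.02230892 = 0.043725

Z-interval: p̂ ± E = 0.466000 ± 0.043725 = (0.422275, 0.509725)

Rounded to 4 decimal places:

(0.4223, 0.5097)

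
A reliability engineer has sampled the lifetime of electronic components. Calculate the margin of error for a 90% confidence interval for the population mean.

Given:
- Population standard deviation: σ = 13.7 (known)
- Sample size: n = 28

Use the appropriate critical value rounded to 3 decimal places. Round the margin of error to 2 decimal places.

The population standard deviation σ is known, so use the z-interval margin of error formula.

For 90% confidence, z* = 1.645 (from standard normal table)

Margin of error formula for z-interval: E = z* × σ/√n

E = 1.645 × 13.7/√28
  = 1.645 × 2.589057
  = 4.2590

Rounded to 2 decimal places:

4.26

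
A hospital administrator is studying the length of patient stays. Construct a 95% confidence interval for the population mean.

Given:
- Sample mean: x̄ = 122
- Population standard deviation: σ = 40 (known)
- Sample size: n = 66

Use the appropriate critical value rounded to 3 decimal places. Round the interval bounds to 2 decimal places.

The population standard deviation σ is known, so use a z-interval (standard normal critical value).

For 95% confidence, z* = 1.96 (from standard normal table)

Standard error: SE = σ/√n = 40/√66 = 4.923660

Margin of error: E = z* × SE = 1.96 × 4.923660 = 9.6504

Z-interval: x̄ ± E = 122 ± 9.6504 = (112.3496, 131.6504)

Rounded to 2 decimal places:

(112.35, 131.65)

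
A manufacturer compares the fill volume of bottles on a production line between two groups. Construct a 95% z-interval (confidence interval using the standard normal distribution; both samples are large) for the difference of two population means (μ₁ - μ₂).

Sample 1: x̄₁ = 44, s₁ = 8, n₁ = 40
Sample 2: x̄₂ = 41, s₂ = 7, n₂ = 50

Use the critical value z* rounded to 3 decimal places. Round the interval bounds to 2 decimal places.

Both samples are large (n₁ = 40 ≥ 30, n₂ = 50 ≥ 30), so a z-interval for the difference of means applies.

Point estimate: x̄₁ - x̄₂ = 44 - 41 = 3

Standard error: SE = √(s₁²/n₁ + s₂²/n₂)
= √(8²/40 + 7²/50)
= √(1.600000 + 0.980000)
= 1.606238

For 95% confidence, z* = 1.96 (from standard normal table)
Margin of error: E = z* × SE = 1.96 × 1.606238 = 3.1482

Z-interval: (x̄₁ - x̄₂) ± E = 3 ± 3.1482 = (-0.1482, 6.1482)

Rounded to 2 decimal places:

(-0.15, 6.15)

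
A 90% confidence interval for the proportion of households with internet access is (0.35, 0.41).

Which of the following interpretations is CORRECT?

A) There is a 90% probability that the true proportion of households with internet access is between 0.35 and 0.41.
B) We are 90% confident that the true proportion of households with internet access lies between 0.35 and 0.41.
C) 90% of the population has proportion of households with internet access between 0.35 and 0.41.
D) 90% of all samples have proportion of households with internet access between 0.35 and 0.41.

A confidence interval represents our confidence in the procedure, not a probability statement about the parameter.

Key concept: If we repeated this sampling process many times and computed a 90% CI each time, about 90% of those intervals would contain the true population parameter.

For this specific interval (0.35, 0.41):
- Midpoint (point estimate): 0.38
- Margin of error: 0.03

The correct interpretation is the one stating confidence that the true parameter lies in the interval — option B.

B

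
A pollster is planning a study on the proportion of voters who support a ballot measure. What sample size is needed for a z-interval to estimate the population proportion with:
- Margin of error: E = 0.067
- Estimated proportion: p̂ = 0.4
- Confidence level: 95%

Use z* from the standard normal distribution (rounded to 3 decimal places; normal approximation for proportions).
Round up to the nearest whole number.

Using z* for proportion z-interval (normal approximation).

For 95% confidence, z* = 1.96 (from standard normal table)

Sample size formula for proportion z-interval: n = z*²p̂(1-p̂)/E²

n = 1.96² × 0.4 × 0.6 / 0.067²
  = 3.8416 × 0.24 / 0.004489
  = 205.3874

Round up to the nearest whole number: n = 206

206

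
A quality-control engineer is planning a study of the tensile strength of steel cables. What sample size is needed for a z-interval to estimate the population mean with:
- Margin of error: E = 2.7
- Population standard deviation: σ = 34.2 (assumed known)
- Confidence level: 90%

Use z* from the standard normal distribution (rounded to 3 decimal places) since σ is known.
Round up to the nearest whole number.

Using z* since population σ is known (z-interval formula).

For 90% confidence, z* = 1.645 (from standard normal table)

Sample size formula for z-interval: n = (z*σ/E)²

n = (1.645 × 34.2 / 2.7)²
  = (20.836667)²
  = 434.1667

Round up to the nearest whole number: n = 435

435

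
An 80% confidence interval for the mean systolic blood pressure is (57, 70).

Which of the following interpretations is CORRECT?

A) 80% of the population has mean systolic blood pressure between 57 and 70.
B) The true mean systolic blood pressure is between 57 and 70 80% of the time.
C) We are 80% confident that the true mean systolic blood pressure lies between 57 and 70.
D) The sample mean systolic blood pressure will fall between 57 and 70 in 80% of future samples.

A confidence interval represents our confidence in the procedure, not a probability statement about the parameter.

Key concept: If we repeated this sampling process many times and computed an 80% CI each time, about 80% of those intervals would contain the true population parameter.

For this specific interval (57, 70):
- Midpoint (point estimate): 63.5
- Margin of error: 6.5

The correct interpretation is the one stating confidence that the true parameter lies in the interval — option C.

C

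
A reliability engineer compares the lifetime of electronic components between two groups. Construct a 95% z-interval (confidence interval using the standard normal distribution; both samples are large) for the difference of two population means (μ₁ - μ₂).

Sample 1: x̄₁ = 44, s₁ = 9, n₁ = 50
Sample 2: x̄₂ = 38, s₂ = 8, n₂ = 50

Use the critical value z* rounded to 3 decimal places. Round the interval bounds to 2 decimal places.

Both samples are large (n₁ = 50 ≥ 30, n₂ = 50 ≥ 30), so a z-interval for the difference of means applies.

Point estimate: x̄₁ - x̄₂ = 44 - 38 = 6

Standard error: SE = √(s₁²/n₁ + s₂²/n₂)
= √(9²/50 + 8²/50)
= √(1.620000 + 1.280000)
= 1.702939

For 95% confidence, z* = 1.96 (from standard normal table)
Margin of error: E = z* × SE = 1.96 × 1.702939 = 3.3378

Z-interval: (x̄₁ - x̄₂) ± E = 6 ± 3.3378 = (2.6622, 9.3378)

Rounded to 2 decimal places:

(2.66, 9.34)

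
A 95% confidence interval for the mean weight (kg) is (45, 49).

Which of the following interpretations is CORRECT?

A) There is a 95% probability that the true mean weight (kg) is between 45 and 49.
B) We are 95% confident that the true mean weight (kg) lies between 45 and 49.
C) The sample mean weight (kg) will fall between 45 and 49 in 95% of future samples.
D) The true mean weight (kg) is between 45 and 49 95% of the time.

A confidence interval represents our confidence in the procedure, not a probability statement about the parameter.

Key concept: If we repeated this sampling process many times and computed a 95% CI each time, about 95% of those intervals would contain the true population parameter.

For this specific interval (45, 49):
- Midpoint (point estimate): 47
- Margin of error: 2

The correct interpretation is the one stating confidence that the true parameter lies in the interval — option B.

B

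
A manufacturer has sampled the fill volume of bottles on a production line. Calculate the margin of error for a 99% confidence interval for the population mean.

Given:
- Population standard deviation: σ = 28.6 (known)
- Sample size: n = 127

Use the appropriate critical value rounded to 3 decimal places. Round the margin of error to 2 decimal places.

The population standard deviation σ is known, so use the z-interval margin of error formula.

For 99% confidence, z* = 2.576 (from standard normal table)

Margin of error formula for z-interval: E = z* × σ/√n

E = 2.576 × 28.6/√127
  = 2.576 × 2.537840
  = 6.5375

Rounded to 2 decimal places:

6.54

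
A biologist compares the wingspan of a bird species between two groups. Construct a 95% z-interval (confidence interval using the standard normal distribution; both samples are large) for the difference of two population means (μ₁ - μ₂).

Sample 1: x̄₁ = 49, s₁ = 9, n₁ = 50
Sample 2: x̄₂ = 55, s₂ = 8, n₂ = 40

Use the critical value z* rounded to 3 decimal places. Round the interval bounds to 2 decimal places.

Both samples are large (n₁ = 50 ≥ 30, n₂ = 40 ≥ 30), so a z-interval for the difference of means applies.

Point estimate: x̄₁ - x̄₂ = 49 - 55 = -6

Standard error: SE = √(s₁²/n₁ + s₂²/n₂)
= √(9²/50 + 8²/40)
= √(1.620000 + 1.600000)
= 1.794436

For 95% confidence, z* = 1.96 (from standard normal table)
Margin of error: E = z* × SE = 1.96 × 1.794436 = 3.5171

Z-interval: (x̄₁ - x̄₂) ± E = -6 ± 3.5171 = (-9.5171, -2.4829)

Rounded to 2 decimal places:

(-9.52, -2.48)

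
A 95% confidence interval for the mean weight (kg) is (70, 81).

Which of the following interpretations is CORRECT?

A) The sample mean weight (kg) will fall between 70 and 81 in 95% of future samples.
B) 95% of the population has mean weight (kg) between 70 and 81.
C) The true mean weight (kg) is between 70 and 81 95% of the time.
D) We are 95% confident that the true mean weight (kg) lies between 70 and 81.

A confidence interval represents our confidence in the procedure, not a probability statement about the parameter.

Key concept: If we repeated this sampling process many times and computed a 95% CI each time, about 95% of those intervals would contain the true population parameter.

For this specific interval (70, 81):
- Midpoint (point estimate): 75.5
- Margin of error: 5.5

The correct interpretation is the one stating confidence that the true parameter lies in the interval — option D.

D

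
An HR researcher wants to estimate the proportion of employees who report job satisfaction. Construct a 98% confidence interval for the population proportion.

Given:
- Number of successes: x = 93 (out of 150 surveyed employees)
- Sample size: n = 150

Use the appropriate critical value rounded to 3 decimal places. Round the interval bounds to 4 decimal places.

Sample proportion: p̂ = 93/150 = 0.620000

Check conditions for normal approximation:
  np̂ = 93 ≥ 10 ✓
  n(1-p̂) = 57 ≥ 10 ✓

The sample is large enough, so use a z-interval (normal approximation) for the proportion.

For 98% confidence, z* = 2.326 (from standard normal table)

Standard error: SE = √(p̂(1-p̂)/n) = √(0.620000×0.380000/150) = 0.03963164

Margin of error: E = z* × SE = 2.326 × 0.03963164 = 0.092183

Z-interval: p̂ ± E = 0.620000 ± 0.092183 = (0.527817, 0.712183)

Rounded to 4 decimal places:

(0.5278, 0.7122)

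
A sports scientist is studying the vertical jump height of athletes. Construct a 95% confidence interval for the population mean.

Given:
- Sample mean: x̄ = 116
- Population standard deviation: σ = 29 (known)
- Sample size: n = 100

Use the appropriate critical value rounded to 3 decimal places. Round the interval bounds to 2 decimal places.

The population standard deviation σ is known, so use a z-interval (standard normal critical value).

For 95% confidence, z* = 1.96 (from standard normal table)

Standard error: SE = σ/√n = 29/√100 = 2.900000

Margin of error: E = z* × SE = 1.96 × 2.900000 = 5.6840

Z-interval: x̄ ± E = 116 ± 5.6840 = (110.3160, 121.6840)

Rounded to 2 decimal places:

(110.32, 121.68)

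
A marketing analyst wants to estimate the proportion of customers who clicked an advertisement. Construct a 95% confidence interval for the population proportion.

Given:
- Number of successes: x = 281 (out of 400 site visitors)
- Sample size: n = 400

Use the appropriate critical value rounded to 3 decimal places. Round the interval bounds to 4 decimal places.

Sample proportion: p̂ = 281/400 = 0.702500

Check conditions for normal approximation:
  np̂ = 281 ≥ 10 ✓
  n(1-p̂) = 119 ≥ 10 ✓

The sample is large enough, so use a z-interval (normal approximation) for the proportion.

For 95% confidence, z* = 1.96 (from standard normal table)

Standard error: SE = √(p̂(1-p̂)/n) = √(0.702500×0.297500/400) = 0.02285792

Margin of error: E = z* × SE = 1.96 × 0.02285792 = 0.044802

Z-interval: p̂ ± E = 0.702500 ± 0.044802 = (0.657698, 0.747302)

Rounded to 4 decimal places:

(0.6577, 0.7473)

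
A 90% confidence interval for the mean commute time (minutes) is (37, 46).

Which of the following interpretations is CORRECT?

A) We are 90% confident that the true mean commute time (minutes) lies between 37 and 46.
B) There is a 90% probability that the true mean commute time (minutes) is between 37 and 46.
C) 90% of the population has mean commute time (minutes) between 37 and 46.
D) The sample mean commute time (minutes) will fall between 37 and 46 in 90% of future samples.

A confidence interval represents our confidence in the procedure, not a probability statement about the parameter.

Key concept: If we repeated this sampling process many times and computed a 90% CI each time, about 90% of those intervals would contain the true population parameter.

For this specific interval (37, 46):
- Midpoint (point estimate): 41.5
- Margin of error: 4.5

The correct interpretation is the one stating confidence that the true parameter lies in the interval — option A.

A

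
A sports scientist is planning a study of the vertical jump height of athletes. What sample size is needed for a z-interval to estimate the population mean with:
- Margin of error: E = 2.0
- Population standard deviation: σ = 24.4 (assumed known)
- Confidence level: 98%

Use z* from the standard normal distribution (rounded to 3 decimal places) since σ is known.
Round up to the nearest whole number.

Using z* since population σ is known (z-interval formula).

For 98% confidence, z* = 2.326 (from standard normal table)

Sample size formula for z-interval: n = (z*σ/E)²

n = (2.326 × 24.4 / 2.0)²
  = (28.377200)²
  = 805.2655

Round up to the nearest whole number: n = 806

806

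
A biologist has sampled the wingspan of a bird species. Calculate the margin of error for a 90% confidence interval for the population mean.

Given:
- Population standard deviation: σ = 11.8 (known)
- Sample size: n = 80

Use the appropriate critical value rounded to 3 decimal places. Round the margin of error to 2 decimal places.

The population standard deviation σ is known, so use the z-interval margin of error formula.

For 90% confidence, z* = 1.645 (from standard normal table)

Margin of error formula for z-interval: E = z* × σ/√n

E = 1.645 × 11.8/√80
  = 1.645 × 1.319280
  = 2.1702

Rounded to 2 decimal places:

2.17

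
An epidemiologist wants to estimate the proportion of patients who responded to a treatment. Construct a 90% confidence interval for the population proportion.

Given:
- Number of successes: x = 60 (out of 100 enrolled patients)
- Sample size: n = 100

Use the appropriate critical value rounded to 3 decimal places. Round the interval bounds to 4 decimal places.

Sample proportion: p̂ = 60/100 = 0.600000

Check conditions for normal approximation:
  np̂ = 60 ≥ 10 ✓
  n(1-p̂) = 40 ≥ 10 ✓

The sample is large enough, so use a z-interval (normal approximation) for the proportion.

For 90% confidence, z* = 1.645 (from standard normal table)

Standard error: SE = √(p̂(1-p̂)/n) = √(0.600000×0.400000/100) = 0.04898979

Margin of error: E = z* × SE = 1.645 × 0.04898979 = 0.080588

Z-interval: p̂ ± E = 0.600000 ± 0.080588 = (0.519412, 0.680588)

Rounded to 4 decimal places:

(0.5194, 0.6806)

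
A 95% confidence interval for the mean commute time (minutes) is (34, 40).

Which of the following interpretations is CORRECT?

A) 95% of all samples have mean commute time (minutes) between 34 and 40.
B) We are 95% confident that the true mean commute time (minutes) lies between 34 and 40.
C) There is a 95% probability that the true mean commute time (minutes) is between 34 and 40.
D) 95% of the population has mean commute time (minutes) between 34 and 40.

A confidence interval represents our confidence in the procedure, not a probability statement about the parameter.

Key concept: If we repeated this sampling process many times and computed a 95% CI each time, about 95% of those intervals would contain the true population parameter.

For this specific interval (34, 40):
- Midpoint (point estimate): 37
- Margin of error: 3

The correct interpretation is the one stating confidence that the true parameter lies in the interval — option B.

B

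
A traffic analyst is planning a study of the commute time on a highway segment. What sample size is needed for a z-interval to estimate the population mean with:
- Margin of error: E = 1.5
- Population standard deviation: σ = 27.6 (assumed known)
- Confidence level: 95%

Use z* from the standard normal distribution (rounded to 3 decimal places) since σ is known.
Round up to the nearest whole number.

Using z* since population σ is known (z-interval formula).

For 95% confidence, z* = 1.96 (from standard normal table)

Sample size formula for z-interval: n = (z*σ/E)²

n = (1.96 × 27.6 / 1.5)²
  = (36.064000)²
  = 1300.6121

Round up to the nearest whole number: n = 1301

1301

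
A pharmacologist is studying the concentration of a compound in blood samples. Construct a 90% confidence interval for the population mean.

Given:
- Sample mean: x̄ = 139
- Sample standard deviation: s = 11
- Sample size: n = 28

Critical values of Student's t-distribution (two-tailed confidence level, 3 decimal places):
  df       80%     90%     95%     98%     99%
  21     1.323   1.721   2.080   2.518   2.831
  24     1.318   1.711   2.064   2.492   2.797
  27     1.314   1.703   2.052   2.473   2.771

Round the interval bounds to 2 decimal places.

The population standard deviation σ is unknown (only the sample standard deviation s is given), so use a t-interval with df = n - 1 = 28 - 1 = 27.

For 90% confidence with df = 27, t* = 1.703 (from t-table)

Standard error: SE = s/√n = 11/√28 = 2.078805

Margin of error: E = t* × SE = 1.703 × 2.078805 = 3.5402

T-interval: x̄ ± E = 139 ± 3.5402 = (135.4598, 142.5402)

Rounded to 2 decimal places:

(135.46, 142.54)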